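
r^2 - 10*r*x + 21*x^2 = (r - 7*x)*(r - 3*x)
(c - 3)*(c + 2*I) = c^2 - 3*c + 2*I*c - 6*I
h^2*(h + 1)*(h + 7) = h^4 + 8*h^3 + 7*h^2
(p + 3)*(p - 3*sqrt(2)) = p^2 - 3*sqrt(2)*p + 3*p - 9*sqrt(2)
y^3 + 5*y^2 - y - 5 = (y - 1)*(y + 1)*(y + 5)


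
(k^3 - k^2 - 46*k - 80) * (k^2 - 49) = k^5 - k^4 - 95*k^3 - 31*k^2 + 2254*k + 3920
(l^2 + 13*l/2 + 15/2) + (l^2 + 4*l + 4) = 2*l^2 + 21*l/2 + 23/2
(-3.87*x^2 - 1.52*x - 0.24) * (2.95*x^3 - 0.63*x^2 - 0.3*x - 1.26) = -11.4165*x^5 - 2.0459*x^4 + 1.4106*x^3 + 5.4834*x^2 + 1.9872*x + 0.3024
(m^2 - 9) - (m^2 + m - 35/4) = -m - 1/4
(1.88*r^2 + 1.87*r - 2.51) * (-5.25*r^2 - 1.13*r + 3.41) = -9.87*r^4 - 11.9419*r^3 + 17.4752*r^2 + 9.213*r - 8.5591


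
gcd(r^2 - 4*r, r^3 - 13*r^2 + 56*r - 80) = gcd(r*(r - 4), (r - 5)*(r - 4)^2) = r - 4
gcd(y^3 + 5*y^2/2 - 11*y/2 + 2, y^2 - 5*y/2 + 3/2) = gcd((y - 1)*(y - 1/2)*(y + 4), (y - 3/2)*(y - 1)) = y - 1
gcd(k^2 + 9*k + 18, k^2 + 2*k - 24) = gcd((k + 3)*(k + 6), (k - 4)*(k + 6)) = k + 6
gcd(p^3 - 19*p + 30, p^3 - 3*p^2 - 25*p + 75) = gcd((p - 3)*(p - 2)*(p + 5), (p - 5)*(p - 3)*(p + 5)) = p^2 + 2*p - 15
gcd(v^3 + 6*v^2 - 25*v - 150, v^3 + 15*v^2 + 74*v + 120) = v^2 + 11*v + 30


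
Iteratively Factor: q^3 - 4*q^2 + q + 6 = (q - 3)*(q^2 - q - 2) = (q - 3)*(q - 2)*(q + 1)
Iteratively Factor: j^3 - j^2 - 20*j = (j - 5)*(j^2 + 4*j) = (j - 5)*(j + 4)*(j)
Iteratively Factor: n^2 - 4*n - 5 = (n + 1)*(n - 5)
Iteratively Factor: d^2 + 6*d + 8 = (d + 4)*(d + 2)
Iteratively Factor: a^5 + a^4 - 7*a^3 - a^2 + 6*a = (a + 3)*(a^4 - 2*a^3 - a^2 + 2*a) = a*(a + 3)*(a^3 - 2*a^2 - a + 2) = a*(a - 1)*(a + 3)*(a^2 - a - 2) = a*(a - 1)*(a + 1)*(a + 3)*(a - 2)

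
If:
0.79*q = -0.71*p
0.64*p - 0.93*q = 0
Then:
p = 0.00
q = 0.00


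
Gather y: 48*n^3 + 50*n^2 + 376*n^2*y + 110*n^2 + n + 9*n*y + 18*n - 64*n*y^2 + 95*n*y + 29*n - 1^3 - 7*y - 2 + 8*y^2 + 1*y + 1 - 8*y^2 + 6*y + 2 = 48*n^3 + 160*n^2 - 64*n*y^2 + 48*n + y*(376*n^2 + 104*n)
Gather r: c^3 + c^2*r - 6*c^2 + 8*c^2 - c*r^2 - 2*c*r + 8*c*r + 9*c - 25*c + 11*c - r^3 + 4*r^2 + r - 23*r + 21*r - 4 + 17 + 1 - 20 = c^3 + 2*c^2 - 5*c - r^3 + r^2*(4 - c) + r*(c^2 + 6*c - 1) - 6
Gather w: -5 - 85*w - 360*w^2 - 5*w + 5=-360*w^2 - 90*w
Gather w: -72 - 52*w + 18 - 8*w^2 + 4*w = -8*w^2 - 48*w - 54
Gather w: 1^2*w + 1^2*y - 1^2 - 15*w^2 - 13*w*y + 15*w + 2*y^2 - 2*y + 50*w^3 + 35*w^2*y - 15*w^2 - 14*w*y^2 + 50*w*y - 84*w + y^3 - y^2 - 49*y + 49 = 50*w^3 + w^2*(35*y - 30) + w*(-14*y^2 + 37*y - 68) + y^3 + y^2 - 50*y + 48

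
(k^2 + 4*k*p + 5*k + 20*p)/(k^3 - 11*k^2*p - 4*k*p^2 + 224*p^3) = (k + 5)/(k^2 - 15*k*p + 56*p^2)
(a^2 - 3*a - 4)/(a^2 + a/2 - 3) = 2*(a^2 - 3*a - 4)/(2*a^2 + a - 6)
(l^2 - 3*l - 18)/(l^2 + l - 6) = (l - 6)/(l - 2)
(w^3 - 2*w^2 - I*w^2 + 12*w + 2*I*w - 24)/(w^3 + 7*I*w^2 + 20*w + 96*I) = (w - 2)/(w + 8*I)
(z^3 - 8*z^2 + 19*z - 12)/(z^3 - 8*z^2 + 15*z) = (z^2 - 5*z + 4)/(z*(z - 5))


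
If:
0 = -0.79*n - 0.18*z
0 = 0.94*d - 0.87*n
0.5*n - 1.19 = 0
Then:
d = 2.20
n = 2.38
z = -10.45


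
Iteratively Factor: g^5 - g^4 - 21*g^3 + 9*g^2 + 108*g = (g)*(g^4 - g^3 - 21*g^2 + 9*g + 108) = g*(g - 4)*(g^3 + 3*g^2 - 9*g - 27) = g*(g - 4)*(g + 3)*(g^2 - 9) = g*(g - 4)*(g + 3)^2*(g - 3)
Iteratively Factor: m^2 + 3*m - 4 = (m + 4)*(m - 1)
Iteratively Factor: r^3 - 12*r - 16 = (r + 2)*(r^2 - 2*r - 8) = (r - 4)*(r + 2)*(r + 2)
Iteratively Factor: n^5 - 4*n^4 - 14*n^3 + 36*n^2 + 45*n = (n + 1)*(n^4 - 5*n^3 - 9*n^2 + 45*n) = (n + 1)*(n + 3)*(n^3 - 8*n^2 + 15*n) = (n - 3)*(n + 1)*(n + 3)*(n^2 - 5*n) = n*(n - 3)*(n + 1)*(n + 3)*(n - 5)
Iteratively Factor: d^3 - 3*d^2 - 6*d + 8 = (d - 1)*(d^2 - 2*d - 8) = (d - 4)*(d - 1)*(d + 2)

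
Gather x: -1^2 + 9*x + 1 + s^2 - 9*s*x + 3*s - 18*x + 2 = s^2 + 3*s + x*(-9*s - 9) + 2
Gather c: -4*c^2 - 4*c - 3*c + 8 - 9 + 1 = -4*c^2 - 7*c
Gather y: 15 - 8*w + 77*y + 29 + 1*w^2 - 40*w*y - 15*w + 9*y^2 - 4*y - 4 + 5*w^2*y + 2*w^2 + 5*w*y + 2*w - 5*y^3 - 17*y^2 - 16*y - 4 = 3*w^2 - 21*w - 5*y^3 - 8*y^2 + y*(5*w^2 - 35*w + 57) + 36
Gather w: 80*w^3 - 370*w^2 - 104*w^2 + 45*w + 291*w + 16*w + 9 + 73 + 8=80*w^3 - 474*w^2 + 352*w + 90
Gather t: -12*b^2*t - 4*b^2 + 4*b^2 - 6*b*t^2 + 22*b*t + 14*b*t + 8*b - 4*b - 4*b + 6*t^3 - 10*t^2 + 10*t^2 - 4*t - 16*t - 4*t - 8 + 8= -6*b*t^2 + 6*t^3 + t*(-12*b^2 + 36*b - 24)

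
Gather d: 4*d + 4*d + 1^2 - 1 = 8*d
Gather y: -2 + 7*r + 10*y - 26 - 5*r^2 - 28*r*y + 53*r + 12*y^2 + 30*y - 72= -5*r^2 + 60*r + 12*y^2 + y*(40 - 28*r) - 100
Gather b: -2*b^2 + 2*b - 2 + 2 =-2*b^2 + 2*b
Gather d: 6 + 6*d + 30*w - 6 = 6*d + 30*w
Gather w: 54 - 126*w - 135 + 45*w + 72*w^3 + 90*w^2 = 72*w^3 + 90*w^2 - 81*w - 81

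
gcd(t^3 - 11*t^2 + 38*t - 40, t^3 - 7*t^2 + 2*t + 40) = t^2 - 9*t + 20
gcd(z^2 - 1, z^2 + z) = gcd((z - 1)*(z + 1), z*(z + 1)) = z + 1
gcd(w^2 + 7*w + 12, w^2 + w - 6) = w + 3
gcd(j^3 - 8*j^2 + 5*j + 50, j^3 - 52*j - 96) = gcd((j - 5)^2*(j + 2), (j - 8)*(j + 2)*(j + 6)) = j + 2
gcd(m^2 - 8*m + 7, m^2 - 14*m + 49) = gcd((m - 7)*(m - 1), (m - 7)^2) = m - 7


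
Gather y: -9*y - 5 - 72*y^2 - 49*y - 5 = -72*y^2 - 58*y - 10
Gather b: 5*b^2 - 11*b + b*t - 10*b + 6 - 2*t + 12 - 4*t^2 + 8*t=5*b^2 + b*(t - 21) - 4*t^2 + 6*t + 18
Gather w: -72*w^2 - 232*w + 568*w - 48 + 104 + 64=-72*w^2 + 336*w + 120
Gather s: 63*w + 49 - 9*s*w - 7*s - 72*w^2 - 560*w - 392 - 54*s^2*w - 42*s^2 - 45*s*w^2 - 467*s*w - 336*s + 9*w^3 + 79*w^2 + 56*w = s^2*(-54*w - 42) + s*(-45*w^2 - 476*w - 343) + 9*w^3 + 7*w^2 - 441*w - 343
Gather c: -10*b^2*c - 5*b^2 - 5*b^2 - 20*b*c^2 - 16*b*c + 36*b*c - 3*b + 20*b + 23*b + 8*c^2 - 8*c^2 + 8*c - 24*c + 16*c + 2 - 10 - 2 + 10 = -10*b^2 - 20*b*c^2 + 40*b + c*(-10*b^2 + 20*b)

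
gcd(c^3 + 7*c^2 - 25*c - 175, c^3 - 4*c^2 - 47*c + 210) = c^2 + 2*c - 35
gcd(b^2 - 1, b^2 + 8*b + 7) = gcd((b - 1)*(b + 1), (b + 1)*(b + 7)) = b + 1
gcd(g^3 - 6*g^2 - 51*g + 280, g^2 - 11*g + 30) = g - 5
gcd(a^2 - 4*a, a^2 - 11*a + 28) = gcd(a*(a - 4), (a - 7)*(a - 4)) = a - 4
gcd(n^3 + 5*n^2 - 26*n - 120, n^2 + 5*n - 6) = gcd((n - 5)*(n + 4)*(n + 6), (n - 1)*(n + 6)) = n + 6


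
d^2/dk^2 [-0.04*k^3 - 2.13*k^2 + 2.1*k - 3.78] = -0.24*k - 4.26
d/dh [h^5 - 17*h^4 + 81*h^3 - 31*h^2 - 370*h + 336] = 5*h^4 - 68*h^3 + 243*h^2 - 62*h - 370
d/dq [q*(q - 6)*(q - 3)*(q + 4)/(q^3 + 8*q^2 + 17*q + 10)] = (q^6 + 16*q^5 + 29*q^4 - 274*q^3 - 1032*q^2 - 360*q + 720)/(q^6 + 16*q^5 + 98*q^4 + 292*q^3 + 449*q^2 + 340*q + 100)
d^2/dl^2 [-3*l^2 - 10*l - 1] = -6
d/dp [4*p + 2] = 4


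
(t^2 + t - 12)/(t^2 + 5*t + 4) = (t - 3)/(t + 1)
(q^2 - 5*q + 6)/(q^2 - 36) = (q^2 - 5*q + 6)/(q^2 - 36)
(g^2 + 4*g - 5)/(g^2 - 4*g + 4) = (g^2 + 4*g - 5)/(g^2 - 4*g + 4)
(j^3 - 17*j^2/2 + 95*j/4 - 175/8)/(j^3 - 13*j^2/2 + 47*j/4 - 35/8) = (2*j - 5)/(2*j - 1)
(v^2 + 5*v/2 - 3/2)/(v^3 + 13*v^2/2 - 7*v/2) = (v + 3)/(v*(v + 7))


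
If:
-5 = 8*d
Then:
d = -5/8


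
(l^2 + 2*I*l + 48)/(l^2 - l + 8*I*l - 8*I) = (l - 6*I)/(l - 1)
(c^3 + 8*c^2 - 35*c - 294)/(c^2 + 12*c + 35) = (c^2 + c - 42)/(c + 5)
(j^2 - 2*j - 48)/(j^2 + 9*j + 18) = (j - 8)/(j + 3)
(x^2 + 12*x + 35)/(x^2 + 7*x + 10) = (x + 7)/(x + 2)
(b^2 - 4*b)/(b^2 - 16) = b/(b + 4)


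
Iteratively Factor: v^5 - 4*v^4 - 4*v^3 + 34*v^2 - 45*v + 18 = (v - 1)*(v^4 - 3*v^3 - 7*v^2 + 27*v - 18) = (v - 2)*(v - 1)*(v^3 - v^2 - 9*v + 9) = (v - 2)*(v - 1)*(v + 3)*(v^2 - 4*v + 3) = (v - 2)*(v - 1)^2*(v + 3)*(v - 3)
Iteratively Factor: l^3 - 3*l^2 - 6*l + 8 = (l - 1)*(l^2 - 2*l - 8) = (l - 4)*(l - 1)*(l + 2)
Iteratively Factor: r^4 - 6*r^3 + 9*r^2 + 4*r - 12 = (r - 2)*(r^3 - 4*r^2 + r + 6) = (r - 2)*(r + 1)*(r^2 - 5*r + 6) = (r - 3)*(r - 2)*(r + 1)*(r - 2)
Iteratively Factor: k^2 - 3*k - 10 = (k + 2)*(k - 5)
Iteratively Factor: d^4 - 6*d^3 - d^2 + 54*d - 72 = (d - 3)*(d^3 - 3*d^2 - 10*d + 24) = (d - 3)*(d + 3)*(d^2 - 6*d + 8) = (d - 3)*(d - 2)*(d + 3)*(d - 4)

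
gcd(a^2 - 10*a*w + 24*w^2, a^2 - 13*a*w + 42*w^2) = -a + 6*w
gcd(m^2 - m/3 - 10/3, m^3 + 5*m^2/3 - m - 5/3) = m + 5/3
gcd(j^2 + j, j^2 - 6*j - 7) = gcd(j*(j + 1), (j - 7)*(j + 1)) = j + 1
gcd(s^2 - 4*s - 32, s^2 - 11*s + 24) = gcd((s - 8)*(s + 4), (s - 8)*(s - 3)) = s - 8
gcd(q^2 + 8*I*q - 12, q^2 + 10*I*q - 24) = q + 6*I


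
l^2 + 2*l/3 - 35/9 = (l - 5/3)*(l + 7/3)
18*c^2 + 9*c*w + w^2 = (3*c + w)*(6*c + w)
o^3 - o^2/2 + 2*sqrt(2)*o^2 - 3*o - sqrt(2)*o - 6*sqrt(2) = (o - 2)*(o + 3/2)*(o + 2*sqrt(2))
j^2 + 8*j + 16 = (j + 4)^2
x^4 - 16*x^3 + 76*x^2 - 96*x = x*(x - 8)*(x - 6)*(x - 2)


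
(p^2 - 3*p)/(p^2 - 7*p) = (p - 3)/(p - 7)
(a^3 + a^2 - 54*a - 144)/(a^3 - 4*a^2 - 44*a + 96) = (a + 3)/(a - 2)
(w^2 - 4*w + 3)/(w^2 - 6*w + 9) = (w - 1)/(w - 3)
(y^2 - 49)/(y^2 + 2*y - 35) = (y - 7)/(y - 5)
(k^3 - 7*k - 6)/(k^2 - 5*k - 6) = (k^2 - k - 6)/(k - 6)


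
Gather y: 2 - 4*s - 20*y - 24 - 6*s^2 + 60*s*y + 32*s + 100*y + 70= -6*s^2 + 28*s + y*(60*s + 80) + 48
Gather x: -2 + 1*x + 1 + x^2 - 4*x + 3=x^2 - 3*x + 2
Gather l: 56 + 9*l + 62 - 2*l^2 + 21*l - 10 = -2*l^2 + 30*l + 108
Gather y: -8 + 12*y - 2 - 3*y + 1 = 9*y - 9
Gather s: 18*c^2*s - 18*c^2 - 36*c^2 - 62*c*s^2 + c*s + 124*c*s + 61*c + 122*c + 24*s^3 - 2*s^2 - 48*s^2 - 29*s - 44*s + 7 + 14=-54*c^2 + 183*c + 24*s^3 + s^2*(-62*c - 50) + s*(18*c^2 + 125*c - 73) + 21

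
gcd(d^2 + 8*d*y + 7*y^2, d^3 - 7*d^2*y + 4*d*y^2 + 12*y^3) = d + y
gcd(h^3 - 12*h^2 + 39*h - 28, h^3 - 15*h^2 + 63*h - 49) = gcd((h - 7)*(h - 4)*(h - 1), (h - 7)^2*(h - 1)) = h^2 - 8*h + 7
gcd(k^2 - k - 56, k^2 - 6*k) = 1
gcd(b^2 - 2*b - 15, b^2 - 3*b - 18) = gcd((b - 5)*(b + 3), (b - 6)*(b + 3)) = b + 3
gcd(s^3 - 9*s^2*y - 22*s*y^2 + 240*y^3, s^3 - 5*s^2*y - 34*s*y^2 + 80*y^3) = -s^2 + 3*s*y + 40*y^2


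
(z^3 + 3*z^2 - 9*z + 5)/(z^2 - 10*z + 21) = (z^3 + 3*z^2 - 9*z + 5)/(z^2 - 10*z + 21)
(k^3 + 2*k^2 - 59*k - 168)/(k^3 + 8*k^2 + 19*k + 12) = (k^2 - k - 56)/(k^2 + 5*k + 4)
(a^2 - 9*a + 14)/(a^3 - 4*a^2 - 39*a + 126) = (a - 2)/(a^2 + 3*a - 18)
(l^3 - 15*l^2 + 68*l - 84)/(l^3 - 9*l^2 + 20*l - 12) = (l - 7)/(l - 1)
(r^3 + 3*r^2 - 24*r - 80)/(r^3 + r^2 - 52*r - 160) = (r^2 - r - 20)/(r^2 - 3*r - 40)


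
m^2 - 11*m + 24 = (m - 8)*(m - 3)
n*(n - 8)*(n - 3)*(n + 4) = n^4 - 7*n^3 - 20*n^2 + 96*n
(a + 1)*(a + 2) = a^2 + 3*a + 2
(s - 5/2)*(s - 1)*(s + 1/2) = s^3 - 3*s^2 + 3*s/4 + 5/4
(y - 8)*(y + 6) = y^2 - 2*y - 48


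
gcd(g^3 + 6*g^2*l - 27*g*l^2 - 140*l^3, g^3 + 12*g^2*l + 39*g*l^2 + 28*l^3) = g^2 + 11*g*l + 28*l^2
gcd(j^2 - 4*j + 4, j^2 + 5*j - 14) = j - 2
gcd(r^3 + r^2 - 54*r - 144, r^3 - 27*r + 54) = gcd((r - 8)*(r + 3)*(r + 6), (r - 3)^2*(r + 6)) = r + 6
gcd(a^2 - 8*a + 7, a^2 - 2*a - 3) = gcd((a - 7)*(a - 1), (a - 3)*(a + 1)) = 1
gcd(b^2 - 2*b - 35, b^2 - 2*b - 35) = b^2 - 2*b - 35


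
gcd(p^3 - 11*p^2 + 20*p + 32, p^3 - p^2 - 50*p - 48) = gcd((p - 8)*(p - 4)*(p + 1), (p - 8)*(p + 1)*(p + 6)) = p^2 - 7*p - 8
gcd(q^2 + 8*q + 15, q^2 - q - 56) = 1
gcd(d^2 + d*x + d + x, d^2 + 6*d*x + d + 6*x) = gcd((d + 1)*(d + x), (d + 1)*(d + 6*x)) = d + 1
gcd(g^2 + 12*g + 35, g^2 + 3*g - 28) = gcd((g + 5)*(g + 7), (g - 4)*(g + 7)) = g + 7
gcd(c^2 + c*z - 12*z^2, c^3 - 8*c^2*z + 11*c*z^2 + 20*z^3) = 1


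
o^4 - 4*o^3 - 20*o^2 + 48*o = o*(o - 6)*(o - 2)*(o + 4)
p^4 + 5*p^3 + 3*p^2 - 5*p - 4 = (p - 1)*(p + 1)^2*(p + 4)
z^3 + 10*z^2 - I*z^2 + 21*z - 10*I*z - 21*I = (z + 3)*(z + 7)*(z - I)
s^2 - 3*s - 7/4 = (s - 7/2)*(s + 1/2)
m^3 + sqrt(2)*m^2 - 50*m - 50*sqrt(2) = (m - 5*sqrt(2))*(m + sqrt(2))*(m + 5*sqrt(2))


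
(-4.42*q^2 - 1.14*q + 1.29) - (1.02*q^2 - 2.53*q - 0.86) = -5.44*q^2 + 1.39*q + 2.15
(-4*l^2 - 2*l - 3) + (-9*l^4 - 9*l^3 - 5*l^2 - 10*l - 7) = -9*l^4 - 9*l^3 - 9*l^2 - 12*l - 10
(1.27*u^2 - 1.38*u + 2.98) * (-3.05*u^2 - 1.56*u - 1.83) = -3.8735*u^4 + 2.2278*u^3 - 9.2603*u^2 - 2.1234*u - 5.4534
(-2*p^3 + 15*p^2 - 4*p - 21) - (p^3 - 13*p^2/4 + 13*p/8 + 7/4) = -3*p^3 + 73*p^2/4 - 45*p/8 - 91/4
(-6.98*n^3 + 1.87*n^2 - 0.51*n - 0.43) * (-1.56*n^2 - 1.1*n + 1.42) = 10.8888*n^5 + 4.7608*n^4 - 11.173*n^3 + 3.8872*n^2 - 0.2512*n - 0.6106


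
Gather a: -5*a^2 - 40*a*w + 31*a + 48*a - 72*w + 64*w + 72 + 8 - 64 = -5*a^2 + a*(79 - 40*w) - 8*w + 16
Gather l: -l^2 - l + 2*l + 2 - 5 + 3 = -l^2 + l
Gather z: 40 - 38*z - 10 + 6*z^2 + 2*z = 6*z^2 - 36*z + 30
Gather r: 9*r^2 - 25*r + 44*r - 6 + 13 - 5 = 9*r^2 + 19*r + 2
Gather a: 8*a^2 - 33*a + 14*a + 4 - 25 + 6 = 8*a^2 - 19*a - 15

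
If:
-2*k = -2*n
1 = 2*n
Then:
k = 1/2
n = 1/2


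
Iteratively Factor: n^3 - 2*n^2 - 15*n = (n + 3)*(n^2 - 5*n) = n*(n + 3)*(n - 5)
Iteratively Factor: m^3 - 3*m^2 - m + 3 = (m + 1)*(m^2 - 4*m + 3) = (m - 1)*(m + 1)*(m - 3)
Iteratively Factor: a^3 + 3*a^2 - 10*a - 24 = (a + 4)*(a^2 - a - 6) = (a - 3)*(a + 4)*(a + 2)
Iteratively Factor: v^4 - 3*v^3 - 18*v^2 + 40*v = (v - 5)*(v^3 + 2*v^2 - 8*v) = (v - 5)*(v + 4)*(v^2 - 2*v) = (v - 5)*(v - 2)*(v + 4)*(v)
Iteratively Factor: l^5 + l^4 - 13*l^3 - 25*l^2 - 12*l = (l - 4)*(l^4 + 5*l^3 + 7*l^2 + 3*l) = (l - 4)*(l + 1)*(l^3 + 4*l^2 + 3*l) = l*(l - 4)*(l + 1)*(l^2 + 4*l + 3) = l*(l - 4)*(l + 1)*(l + 3)*(l + 1)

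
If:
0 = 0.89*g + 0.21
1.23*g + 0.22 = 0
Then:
No Solution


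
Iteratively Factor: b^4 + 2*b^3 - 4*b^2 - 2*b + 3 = (b + 3)*(b^3 - b^2 - b + 1) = (b - 1)*(b + 3)*(b^2 - 1) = (b - 1)*(b + 1)*(b + 3)*(b - 1)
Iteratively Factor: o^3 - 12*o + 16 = (o - 2)*(o^2 + 2*o - 8) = (o - 2)*(o + 4)*(o - 2)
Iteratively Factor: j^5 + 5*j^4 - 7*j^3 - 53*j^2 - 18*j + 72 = (j - 1)*(j^4 + 6*j^3 - j^2 - 54*j - 72) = (j - 3)*(j - 1)*(j^3 + 9*j^2 + 26*j + 24) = (j - 3)*(j - 1)*(j + 2)*(j^2 + 7*j + 12) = (j - 3)*(j - 1)*(j + 2)*(j + 4)*(j + 3)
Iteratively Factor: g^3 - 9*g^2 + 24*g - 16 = (g - 4)*(g^2 - 5*g + 4) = (g - 4)*(g - 1)*(g - 4)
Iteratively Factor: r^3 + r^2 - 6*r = (r)*(r^2 + r - 6) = r*(r - 2)*(r + 3)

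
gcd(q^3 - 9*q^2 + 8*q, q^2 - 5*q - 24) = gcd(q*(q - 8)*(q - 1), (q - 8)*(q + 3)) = q - 8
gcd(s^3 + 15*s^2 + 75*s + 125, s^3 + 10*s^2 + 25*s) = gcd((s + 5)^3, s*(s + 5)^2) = s^2 + 10*s + 25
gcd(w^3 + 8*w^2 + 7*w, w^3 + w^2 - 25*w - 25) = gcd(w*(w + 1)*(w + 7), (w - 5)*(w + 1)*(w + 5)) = w + 1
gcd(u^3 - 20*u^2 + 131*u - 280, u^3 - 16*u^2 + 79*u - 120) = u^2 - 13*u + 40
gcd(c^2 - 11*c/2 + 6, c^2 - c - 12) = c - 4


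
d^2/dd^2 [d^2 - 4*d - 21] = 2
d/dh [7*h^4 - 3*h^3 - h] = 28*h^3 - 9*h^2 - 1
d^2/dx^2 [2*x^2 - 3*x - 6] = 4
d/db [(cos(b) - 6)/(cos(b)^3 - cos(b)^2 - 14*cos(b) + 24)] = (27*cos(b) - 19*cos(2*b) + cos(3*b) + 101)*sin(b)/(2*(cos(b)^3 - cos(b)^2 - 14*cos(b) + 24)^2)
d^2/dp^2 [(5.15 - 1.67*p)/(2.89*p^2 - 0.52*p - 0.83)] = ((1.67*p - 5.15)*(5.78*p - 0.52)*(11.56*p - 1.04) + (28.9578*p - 31.5038)*(-2.89*p^2 + 0.52*p + 0.83))/(-2.89*p^2 + 0.52*p + 0.83)^3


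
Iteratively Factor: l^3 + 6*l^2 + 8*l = (l + 4)*(l^2 + 2*l) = l*(l + 4)*(l + 2)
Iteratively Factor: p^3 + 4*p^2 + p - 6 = (p - 1)*(p^2 + 5*p + 6) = (p - 1)*(p + 3)*(p + 2)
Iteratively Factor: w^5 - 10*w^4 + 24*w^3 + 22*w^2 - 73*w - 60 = (w - 5)*(w^4 - 5*w^3 - w^2 + 17*w + 12) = (w - 5)*(w - 3)*(w^3 - 2*w^2 - 7*w - 4) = (w - 5)*(w - 3)*(w + 1)*(w^2 - 3*w - 4) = (w - 5)*(w - 3)*(w + 1)^2*(w - 4)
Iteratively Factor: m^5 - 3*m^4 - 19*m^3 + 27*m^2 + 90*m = (m - 3)*(m^4 - 19*m^2 - 30*m) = (m - 5)*(m - 3)*(m^3 + 5*m^2 + 6*m) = m*(m - 5)*(m - 3)*(m^2 + 5*m + 6) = m*(m - 5)*(m - 3)*(m + 2)*(m + 3)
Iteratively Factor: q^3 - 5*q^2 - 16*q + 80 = (q + 4)*(q^2 - 9*q + 20) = (q - 4)*(q + 4)*(q - 5)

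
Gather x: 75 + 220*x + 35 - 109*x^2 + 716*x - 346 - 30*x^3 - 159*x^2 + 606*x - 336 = -30*x^3 - 268*x^2 + 1542*x - 572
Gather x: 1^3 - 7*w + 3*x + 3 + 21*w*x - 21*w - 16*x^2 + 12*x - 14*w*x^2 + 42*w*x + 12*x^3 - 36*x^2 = -28*w + 12*x^3 + x^2*(-14*w - 52) + x*(63*w + 15) + 4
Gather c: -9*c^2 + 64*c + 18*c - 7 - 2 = -9*c^2 + 82*c - 9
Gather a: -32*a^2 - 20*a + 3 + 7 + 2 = -32*a^2 - 20*a + 12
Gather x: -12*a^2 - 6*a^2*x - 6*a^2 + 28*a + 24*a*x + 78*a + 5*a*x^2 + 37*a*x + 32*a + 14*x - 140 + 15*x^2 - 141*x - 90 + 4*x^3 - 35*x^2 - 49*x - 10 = -18*a^2 + 138*a + 4*x^3 + x^2*(5*a - 20) + x*(-6*a^2 + 61*a - 176) - 240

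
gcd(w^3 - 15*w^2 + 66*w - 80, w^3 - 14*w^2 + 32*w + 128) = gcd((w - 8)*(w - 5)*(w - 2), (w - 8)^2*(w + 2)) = w - 8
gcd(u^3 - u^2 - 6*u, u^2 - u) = u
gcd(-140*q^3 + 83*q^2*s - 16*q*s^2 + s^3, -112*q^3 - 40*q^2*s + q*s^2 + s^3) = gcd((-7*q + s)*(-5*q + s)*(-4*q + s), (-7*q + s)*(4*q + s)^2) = 7*q - s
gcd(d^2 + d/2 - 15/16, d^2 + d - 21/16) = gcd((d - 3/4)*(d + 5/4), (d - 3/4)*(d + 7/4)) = d - 3/4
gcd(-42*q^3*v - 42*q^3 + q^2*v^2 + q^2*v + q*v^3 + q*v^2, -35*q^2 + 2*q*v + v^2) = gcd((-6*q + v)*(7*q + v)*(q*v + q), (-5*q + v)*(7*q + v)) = 7*q + v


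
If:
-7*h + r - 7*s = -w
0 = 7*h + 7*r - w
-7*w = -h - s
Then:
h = -335*w/7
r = 48*w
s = 384*w/7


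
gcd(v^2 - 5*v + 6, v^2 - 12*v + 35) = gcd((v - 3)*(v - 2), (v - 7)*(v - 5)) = 1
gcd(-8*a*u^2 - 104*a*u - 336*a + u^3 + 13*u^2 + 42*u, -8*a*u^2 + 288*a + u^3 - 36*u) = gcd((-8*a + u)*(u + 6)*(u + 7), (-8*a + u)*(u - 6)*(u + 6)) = -8*a*u - 48*a + u^2 + 6*u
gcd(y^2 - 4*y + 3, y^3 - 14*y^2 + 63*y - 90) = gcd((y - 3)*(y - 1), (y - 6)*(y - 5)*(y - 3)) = y - 3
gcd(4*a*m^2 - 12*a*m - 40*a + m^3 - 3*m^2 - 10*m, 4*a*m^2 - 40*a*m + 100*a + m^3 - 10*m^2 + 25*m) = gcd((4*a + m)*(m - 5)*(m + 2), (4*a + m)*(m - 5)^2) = 4*a*m - 20*a + m^2 - 5*m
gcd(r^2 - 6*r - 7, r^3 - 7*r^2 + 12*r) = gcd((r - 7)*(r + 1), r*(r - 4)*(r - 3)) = 1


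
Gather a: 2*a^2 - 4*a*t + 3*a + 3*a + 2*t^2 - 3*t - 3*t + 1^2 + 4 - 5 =2*a^2 + a*(6 - 4*t) + 2*t^2 - 6*t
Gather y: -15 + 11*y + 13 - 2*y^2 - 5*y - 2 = -2*y^2 + 6*y - 4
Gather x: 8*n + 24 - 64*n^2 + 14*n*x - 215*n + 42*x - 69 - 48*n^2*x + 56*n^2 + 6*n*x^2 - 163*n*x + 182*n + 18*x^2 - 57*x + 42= -8*n^2 - 25*n + x^2*(6*n + 18) + x*(-48*n^2 - 149*n - 15) - 3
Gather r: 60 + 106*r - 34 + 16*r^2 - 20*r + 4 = 16*r^2 + 86*r + 30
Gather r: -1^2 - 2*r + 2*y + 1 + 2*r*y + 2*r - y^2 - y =2*r*y - y^2 + y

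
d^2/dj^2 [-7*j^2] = -14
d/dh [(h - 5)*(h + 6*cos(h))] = h + (5 - h)*(6*sin(h) - 1) + 6*cos(h)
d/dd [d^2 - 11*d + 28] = 2*d - 11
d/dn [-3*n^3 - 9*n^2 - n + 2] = -9*n^2 - 18*n - 1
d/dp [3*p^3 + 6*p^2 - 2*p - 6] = 9*p^2 + 12*p - 2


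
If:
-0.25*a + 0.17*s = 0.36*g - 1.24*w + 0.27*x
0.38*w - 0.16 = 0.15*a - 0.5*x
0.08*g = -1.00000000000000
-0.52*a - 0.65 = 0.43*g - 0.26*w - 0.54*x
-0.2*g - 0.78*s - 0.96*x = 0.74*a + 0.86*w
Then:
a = 12.99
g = -12.50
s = -14.59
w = 1.64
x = 2.97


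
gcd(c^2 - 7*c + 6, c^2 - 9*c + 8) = c - 1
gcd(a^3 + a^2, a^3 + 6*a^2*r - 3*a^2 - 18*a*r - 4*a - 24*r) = a + 1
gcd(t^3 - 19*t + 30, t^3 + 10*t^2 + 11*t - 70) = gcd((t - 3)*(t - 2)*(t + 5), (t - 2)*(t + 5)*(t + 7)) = t^2 + 3*t - 10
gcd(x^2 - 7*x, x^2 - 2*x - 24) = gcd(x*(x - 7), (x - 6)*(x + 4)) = 1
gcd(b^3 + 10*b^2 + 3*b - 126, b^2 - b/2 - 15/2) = b - 3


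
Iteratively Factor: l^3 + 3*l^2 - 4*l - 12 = (l - 2)*(l^2 + 5*l + 6) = (l - 2)*(l + 3)*(l + 2)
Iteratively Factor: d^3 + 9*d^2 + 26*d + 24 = (d + 3)*(d^2 + 6*d + 8) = (d + 2)*(d + 3)*(d + 4)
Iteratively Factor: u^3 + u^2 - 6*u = (u - 2)*(u^2 + 3*u) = (u - 2)*(u + 3)*(u)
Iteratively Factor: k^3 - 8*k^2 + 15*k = (k - 5)*(k^2 - 3*k) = k*(k - 5)*(k - 3)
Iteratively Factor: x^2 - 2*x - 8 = (x + 2)*(x - 4)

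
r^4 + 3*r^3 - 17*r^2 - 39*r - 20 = (r - 4)*(r + 1)^2*(r + 5)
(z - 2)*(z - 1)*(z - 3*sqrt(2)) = z^3 - 3*sqrt(2)*z^2 - 3*z^2 + 2*z + 9*sqrt(2)*z - 6*sqrt(2)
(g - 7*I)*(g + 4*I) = g^2 - 3*I*g + 28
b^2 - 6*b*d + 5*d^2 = (b - 5*d)*(b - d)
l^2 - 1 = (l - 1)*(l + 1)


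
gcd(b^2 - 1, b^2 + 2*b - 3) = b - 1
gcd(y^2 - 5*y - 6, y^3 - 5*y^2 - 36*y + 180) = y - 6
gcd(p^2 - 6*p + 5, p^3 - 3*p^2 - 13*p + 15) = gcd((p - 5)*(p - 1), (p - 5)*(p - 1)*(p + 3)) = p^2 - 6*p + 5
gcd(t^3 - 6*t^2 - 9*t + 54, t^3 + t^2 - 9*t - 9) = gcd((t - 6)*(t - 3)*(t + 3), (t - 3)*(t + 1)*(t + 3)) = t^2 - 9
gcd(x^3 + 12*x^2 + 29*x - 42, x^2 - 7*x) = 1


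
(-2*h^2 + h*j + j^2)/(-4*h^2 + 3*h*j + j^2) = (2*h + j)/(4*h + j)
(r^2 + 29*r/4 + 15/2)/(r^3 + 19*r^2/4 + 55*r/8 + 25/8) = 2*(r + 6)/(2*r^2 + 7*r + 5)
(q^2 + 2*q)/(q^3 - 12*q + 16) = q*(q + 2)/(q^3 - 12*q + 16)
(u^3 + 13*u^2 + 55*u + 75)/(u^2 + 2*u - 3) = (u^2 + 10*u + 25)/(u - 1)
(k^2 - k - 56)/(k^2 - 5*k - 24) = (k + 7)/(k + 3)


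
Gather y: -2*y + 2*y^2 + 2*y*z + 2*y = 2*y^2 + 2*y*z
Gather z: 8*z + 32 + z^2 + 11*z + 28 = z^2 + 19*z + 60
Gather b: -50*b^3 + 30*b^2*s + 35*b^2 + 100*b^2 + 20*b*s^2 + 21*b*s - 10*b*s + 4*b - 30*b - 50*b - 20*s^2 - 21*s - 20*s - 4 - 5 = -50*b^3 + b^2*(30*s + 135) + b*(20*s^2 + 11*s - 76) - 20*s^2 - 41*s - 9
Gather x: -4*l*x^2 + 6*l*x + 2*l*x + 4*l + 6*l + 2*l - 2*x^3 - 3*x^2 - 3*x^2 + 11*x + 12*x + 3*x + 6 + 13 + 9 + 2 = 12*l - 2*x^3 + x^2*(-4*l - 6) + x*(8*l + 26) + 30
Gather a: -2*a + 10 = 10 - 2*a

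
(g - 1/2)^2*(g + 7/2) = g^3 + 5*g^2/2 - 13*g/4 + 7/8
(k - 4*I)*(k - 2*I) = k^2 - 6*I*k - 8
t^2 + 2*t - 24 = (t - 4)*(t + 6)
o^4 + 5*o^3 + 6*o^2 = o^2*(o + 2)*(o + 3)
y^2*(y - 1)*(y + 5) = y^4 + 4*y^3 - 5*y^2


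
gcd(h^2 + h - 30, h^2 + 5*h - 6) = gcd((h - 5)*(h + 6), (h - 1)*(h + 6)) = h + 6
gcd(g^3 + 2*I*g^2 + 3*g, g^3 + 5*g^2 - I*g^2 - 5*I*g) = g^2 - I*g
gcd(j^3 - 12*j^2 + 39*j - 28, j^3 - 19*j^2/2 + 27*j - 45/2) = 1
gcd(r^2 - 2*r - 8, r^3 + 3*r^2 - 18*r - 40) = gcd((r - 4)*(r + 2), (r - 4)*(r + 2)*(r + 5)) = r^2 - 2*r - 8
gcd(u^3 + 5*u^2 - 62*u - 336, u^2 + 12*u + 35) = u + 7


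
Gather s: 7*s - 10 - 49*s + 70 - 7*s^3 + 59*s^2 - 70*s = -7*s^3 + 59*s^2 - 112*s + 60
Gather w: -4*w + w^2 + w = w^2 - 3*w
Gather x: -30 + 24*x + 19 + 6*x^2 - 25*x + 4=6*x^2 - x - 7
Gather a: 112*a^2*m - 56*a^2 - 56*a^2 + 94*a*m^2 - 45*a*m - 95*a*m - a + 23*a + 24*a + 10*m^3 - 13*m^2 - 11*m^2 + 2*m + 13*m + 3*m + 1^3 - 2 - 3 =a^2*(112*m - 112) + a*(94*m^2 - 140*m + 46) + 10*m^3 - 24*m^2 + 18*m - 4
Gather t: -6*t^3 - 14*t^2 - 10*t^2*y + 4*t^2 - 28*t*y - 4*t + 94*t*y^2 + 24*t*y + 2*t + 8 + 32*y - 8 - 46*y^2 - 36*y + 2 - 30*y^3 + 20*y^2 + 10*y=-6*t^3 + t^2*(-10*y - 10) + t*(94*y^2 - 4*y - 2) - 30*y^3 - 26*y^2 + 6*y + 2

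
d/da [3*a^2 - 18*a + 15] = 6*a - 18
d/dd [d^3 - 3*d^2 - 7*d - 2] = 3*d^2 - 6*d - 7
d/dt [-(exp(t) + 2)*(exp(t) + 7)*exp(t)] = (-3*exp(2*t) - 18*exp(t) - 14)*exp(t)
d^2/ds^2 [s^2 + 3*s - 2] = 2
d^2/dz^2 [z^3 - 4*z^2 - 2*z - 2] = 6*z - 8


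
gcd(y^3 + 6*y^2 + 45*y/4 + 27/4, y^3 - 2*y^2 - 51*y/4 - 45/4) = y^2 + 3*y + 9/4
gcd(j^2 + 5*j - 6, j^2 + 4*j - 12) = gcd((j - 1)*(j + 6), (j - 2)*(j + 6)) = j + 6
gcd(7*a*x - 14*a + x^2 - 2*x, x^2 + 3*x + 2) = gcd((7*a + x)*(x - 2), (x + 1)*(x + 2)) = 1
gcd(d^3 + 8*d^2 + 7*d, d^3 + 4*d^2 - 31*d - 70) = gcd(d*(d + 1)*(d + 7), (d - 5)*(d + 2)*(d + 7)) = d + 7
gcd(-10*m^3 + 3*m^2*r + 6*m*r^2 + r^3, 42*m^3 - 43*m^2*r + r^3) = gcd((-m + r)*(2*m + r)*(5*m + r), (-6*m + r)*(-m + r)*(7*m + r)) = -m + r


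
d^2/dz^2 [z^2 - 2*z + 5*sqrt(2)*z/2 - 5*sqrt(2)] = 2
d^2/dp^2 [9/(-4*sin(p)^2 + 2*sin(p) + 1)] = 18*(-32*sin(p)^4 + 12*sin(p)^3 + 38*sin(p)^2 - 23*sin(p) + 8)/(-4*sin(p)^2 + 2*sin(p) + 1)^3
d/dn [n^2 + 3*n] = 2*n + 3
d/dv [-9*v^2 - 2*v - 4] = -18*v - 2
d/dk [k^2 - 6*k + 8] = 2*k - 6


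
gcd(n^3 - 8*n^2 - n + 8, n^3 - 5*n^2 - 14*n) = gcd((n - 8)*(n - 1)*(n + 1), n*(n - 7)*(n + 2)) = 1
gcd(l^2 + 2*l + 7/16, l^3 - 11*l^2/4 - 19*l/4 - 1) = l + 1/4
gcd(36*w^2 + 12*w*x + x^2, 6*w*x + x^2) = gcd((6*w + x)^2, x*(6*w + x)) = 6*w + x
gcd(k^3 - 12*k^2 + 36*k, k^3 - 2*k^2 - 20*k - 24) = k - 6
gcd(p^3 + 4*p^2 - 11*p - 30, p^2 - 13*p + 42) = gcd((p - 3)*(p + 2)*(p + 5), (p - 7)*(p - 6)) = 1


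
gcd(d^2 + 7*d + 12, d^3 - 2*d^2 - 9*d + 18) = d + 3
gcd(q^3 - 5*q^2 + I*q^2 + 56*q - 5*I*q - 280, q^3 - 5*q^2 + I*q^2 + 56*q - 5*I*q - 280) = q^3 + q^2*(-5 + I) + q*(56 - 5*I) - 280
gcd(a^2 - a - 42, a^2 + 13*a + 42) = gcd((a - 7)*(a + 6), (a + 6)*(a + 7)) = a + 6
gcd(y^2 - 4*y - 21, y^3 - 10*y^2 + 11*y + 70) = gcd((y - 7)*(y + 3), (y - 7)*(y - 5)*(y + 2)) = y - 7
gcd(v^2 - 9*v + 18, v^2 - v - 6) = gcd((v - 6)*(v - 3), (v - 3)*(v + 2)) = v - 3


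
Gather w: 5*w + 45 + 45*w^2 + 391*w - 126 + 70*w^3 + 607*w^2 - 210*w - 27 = 70*w^3 + 652*w^2 + 186*w - 108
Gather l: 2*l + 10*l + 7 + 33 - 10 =12*l + 30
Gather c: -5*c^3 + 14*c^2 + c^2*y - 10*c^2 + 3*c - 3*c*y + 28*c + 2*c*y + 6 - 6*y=-5*c^3 + c^2*(y + 4) + c*(31 - y) - 6*y + 6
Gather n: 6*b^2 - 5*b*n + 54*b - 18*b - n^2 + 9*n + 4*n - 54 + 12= 6*b^2 + 36*b - n^2 + n*(13 - 5*b) - 42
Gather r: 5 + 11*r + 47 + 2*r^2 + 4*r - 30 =2*r^2 + 15*r + 22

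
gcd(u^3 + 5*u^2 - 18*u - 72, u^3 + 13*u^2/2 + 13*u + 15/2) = u + 3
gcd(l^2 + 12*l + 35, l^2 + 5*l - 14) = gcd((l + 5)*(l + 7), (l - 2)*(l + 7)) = l + 7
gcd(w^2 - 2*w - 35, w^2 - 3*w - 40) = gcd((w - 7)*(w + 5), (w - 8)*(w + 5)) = w + 5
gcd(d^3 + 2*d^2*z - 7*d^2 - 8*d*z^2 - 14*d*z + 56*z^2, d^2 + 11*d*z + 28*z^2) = d + 4*z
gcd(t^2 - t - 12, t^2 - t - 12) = t^2 - t - 12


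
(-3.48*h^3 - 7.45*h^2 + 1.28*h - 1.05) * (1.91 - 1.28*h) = 4.4544*h^4 + 2.8892*h^3 - 15.8679*h^2 + 3.7888*h - 2.0055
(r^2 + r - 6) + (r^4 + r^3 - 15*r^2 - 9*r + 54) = r^4 + r^3 - 14*r^2 - 8*r + 48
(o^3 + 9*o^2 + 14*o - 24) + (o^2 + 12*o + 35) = o^3 + 10*o^2 + 26*o + 11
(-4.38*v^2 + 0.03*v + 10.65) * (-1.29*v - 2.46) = 5.6502*v^3 + 10.7361*v^2 - 13.8123*v - 26.199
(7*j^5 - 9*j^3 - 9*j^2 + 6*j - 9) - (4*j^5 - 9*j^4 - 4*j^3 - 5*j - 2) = 3*j^5 + 9*j^4 - 5*j^3 - 9*j^2 + 11*j - 7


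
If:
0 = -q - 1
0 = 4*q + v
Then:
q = -1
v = 4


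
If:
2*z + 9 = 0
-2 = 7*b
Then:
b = -2/7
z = -9/2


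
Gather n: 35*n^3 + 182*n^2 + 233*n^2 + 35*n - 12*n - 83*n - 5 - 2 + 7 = 35*n^3 + 415*n^2 - 60*n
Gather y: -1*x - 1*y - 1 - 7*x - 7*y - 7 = -8*x - 8*y - 8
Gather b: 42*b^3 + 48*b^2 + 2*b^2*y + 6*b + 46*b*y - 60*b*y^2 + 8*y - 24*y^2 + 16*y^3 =42*b^3 + b^2*(2*y + 48) + b*(-60*y^2 + 46*y + 6) + 16*y^3 - 24*y^2 + 8*y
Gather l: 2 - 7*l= 2 - 7*l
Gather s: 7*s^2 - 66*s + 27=7*s^2 - 66*s + 27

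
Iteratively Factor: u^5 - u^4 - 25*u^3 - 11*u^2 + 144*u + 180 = (u - 3)*(u^4 + 2*u^3 - 19*u^2 - 68*u - 60) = (u - 3)*(u + 2)*(u^3 - 19*u - 30) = (u - 5)*(u - 3)*(u + 2)*(u^2 + 5*u + 6) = (u - 5)*(u - 3)*(u + 2)*(u + 3)*(u + 2)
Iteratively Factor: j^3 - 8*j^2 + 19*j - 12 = (j - 4)*(j^2 - 4*j + 3) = (j - 4)*(j - 1)*(j - 3)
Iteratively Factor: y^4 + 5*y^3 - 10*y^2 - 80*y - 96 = (y + 3)*(y^3 + 2*y^2 - 16*y - 32) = (y - 4)*(y + 3)*(y^2 + 6*y + 8) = (y - 4)*(y + 2)*(y + 3)*(y + 4)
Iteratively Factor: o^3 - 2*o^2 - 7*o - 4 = (o + 1)*(o^2 - 3*o - 4) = (o + 1)^2*(o - 4)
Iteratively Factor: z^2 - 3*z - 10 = (z + 2)*(z - 5)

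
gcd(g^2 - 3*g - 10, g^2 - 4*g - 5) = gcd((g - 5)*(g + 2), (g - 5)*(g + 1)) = g - 5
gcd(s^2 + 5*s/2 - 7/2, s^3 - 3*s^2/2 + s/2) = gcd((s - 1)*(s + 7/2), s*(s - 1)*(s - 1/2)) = s - 1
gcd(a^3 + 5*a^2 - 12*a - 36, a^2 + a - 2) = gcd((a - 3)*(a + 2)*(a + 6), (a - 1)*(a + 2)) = a + 2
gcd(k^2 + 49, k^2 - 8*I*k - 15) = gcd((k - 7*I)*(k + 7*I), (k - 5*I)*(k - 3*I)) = 1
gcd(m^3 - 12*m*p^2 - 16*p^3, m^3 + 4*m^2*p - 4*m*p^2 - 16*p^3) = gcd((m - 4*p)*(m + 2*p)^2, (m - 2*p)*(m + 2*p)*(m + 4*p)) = m + 2*p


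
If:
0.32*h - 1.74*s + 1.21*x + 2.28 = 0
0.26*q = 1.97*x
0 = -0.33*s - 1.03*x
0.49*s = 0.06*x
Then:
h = -7.12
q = 0.00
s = 0.00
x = 0.00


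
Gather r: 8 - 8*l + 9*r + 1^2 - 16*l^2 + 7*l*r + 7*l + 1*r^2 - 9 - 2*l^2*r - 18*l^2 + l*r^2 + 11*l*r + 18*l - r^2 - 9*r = -34*l^2 + l*r^2 + 17*l + r*(-2*l^2 + 18*l)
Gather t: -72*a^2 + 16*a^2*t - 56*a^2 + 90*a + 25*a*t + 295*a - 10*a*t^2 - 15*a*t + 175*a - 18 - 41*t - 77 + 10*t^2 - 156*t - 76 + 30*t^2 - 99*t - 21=-128*a^2 + 560*a + t^2*(40 - 10*a) + t*(16*a^2 + 10*a - 296) - 192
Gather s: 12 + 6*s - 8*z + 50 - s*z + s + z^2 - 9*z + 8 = s*(7 - z) + z^2 - 17*z + 70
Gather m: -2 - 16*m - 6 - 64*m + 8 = -80*m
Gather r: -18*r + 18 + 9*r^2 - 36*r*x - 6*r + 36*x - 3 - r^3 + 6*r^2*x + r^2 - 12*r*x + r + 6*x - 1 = -r^3 + r^2*(6*x + 10) + r*(-48*x - 23) + 42*x + 14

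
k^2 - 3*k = k*(k - 3)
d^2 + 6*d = d*(d + 6)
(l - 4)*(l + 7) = l^2 + 3*l - 28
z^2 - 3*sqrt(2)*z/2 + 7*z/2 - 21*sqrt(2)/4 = (z + 7/2)*(z - 3*sqrt(2)/2)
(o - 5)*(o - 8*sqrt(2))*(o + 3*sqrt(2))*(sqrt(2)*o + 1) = sqrt(2)*o^4 - 9*o^3 - 5*sqrt(2)*o^3 - 53*sqrt(2)*o^2 + 45*o^2 - 48*o + 265*sqrt(2)*o + 240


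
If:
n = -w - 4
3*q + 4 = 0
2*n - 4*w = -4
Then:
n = -10/3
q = -4/3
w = -2/3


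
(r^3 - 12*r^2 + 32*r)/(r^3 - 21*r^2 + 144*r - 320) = r*(r - 4)/(r^2 - 13*r + 40)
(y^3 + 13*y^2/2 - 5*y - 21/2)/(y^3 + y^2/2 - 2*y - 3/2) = (y + 7)/(y + 1)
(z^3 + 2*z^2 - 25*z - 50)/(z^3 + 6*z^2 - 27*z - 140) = (z^2 + 7*z + 10)/(z^2 + 11*z + 28)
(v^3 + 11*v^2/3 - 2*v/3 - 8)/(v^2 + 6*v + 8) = (v^2 + 5*v/3 - 4)/(v + 4)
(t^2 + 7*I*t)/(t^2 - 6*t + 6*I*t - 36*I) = t*(t + 7*I)/(t^2 + 6*t*(-1 + I) - 36*I)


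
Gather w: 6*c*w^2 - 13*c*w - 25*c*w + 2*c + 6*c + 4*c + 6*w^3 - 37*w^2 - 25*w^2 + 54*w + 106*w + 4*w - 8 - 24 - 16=12*c + 6*w^3 + w^2*(6*c - 62) + w*(164 - 38*c) - 48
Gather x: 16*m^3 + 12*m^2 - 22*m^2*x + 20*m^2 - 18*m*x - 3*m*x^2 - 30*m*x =16*m^3 + 32*m^2 - 3*m*x^2 + x*(-22*m^2 - 48*m)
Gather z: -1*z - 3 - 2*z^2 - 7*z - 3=-2*z^2 - 8*z - 6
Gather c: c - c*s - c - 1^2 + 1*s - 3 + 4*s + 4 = -c*s + 5*s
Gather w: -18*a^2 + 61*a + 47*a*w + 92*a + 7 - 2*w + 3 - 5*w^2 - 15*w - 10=-18*a^2 + 153*a - 5*w^2 + w*(47*a - 17)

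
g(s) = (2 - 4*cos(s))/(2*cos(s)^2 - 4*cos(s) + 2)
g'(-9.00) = 0.11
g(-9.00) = 0.77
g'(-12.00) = 237.87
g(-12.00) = -28.21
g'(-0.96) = -12.11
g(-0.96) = -0.81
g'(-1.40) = -0.59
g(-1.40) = 0.96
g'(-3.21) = -0.02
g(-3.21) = 0.75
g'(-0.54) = -306.13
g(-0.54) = -35.33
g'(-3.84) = -0.18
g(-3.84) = 0.81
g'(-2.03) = 0.26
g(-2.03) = 0.91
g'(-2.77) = 0.09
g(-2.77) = 0.77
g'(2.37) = -0.20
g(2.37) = 0.83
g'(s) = (2 - 4*cos(s))*(4*sin(s)*cos(s) - 4*sin(s))/(2*cos(s)^2 - 4*cos(s) + 2)^2 + 4*sin(s)/(2*cos(s)^2 - 4*cos(s) + 2) = -sin(2*s)/(cos(s) - 1)^3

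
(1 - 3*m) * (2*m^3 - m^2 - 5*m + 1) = -6*m^4 + 5*m^3 + 14*m^2 - 8*m + 1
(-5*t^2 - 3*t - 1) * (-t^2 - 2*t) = 5*t^4 + 13*t^3 + 7*t^2 + 2*t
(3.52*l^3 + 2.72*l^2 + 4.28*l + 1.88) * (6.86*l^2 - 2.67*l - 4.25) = 24.1472*l^5 + 9.2608*l^4 + 7.1384*l^3 - 10.0908*l^2 - 23.2096*l - 7.99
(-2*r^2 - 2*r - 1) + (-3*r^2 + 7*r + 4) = -5*r^2 + 5*r + 3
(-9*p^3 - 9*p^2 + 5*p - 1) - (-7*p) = -9*p^3 - 9*p^2 + 12*p - 1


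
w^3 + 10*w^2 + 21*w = w*(w + 3)*(w + 7)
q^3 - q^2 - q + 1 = (q - 1)^2*(q + 1)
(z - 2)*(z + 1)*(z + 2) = z^3 + z^2 - 4*z - 4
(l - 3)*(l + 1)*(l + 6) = l^3 + 4*l^2 - 15*l - 18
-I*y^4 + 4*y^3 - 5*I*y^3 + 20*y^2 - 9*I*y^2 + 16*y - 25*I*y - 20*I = (y + 4)*(y - I)*(y + 5*I)*(-I*y - I)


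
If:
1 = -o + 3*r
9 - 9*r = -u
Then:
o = u/3 + 2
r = u/9 + 1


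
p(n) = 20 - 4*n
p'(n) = -4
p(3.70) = 5.20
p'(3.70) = -4.00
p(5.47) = -1.88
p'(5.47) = -4.00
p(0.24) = 19.04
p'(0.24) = -4.00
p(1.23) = 15.08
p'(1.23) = -4.00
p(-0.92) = 23.68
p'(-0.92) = -4.00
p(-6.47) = 45.88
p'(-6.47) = -4.00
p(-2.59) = 30.36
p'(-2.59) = -4.00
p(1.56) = 13.76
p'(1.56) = -4.00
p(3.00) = 8.00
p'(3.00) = -4.00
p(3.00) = 8.00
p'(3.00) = -4.00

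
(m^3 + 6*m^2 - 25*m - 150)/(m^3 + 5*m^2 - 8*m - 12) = (m^2 - 25)/(m^2 - m - 2)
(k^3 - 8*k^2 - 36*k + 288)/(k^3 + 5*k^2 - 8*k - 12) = (k^2 - 14*k + 48)/(k^2 - k - 2)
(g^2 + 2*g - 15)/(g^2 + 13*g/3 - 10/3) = 3*(g - 3)/(3*g - 2)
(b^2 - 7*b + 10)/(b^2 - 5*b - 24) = (-b^2 + 7*b - 10)/(-b^2 + 5*b + 24)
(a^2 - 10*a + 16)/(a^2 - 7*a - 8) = (a - 2)/(a + 1)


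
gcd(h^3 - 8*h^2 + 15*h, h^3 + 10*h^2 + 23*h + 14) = 1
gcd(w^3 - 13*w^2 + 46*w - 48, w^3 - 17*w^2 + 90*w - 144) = w^2 - 11*w + 24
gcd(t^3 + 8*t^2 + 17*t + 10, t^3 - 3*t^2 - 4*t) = t + 1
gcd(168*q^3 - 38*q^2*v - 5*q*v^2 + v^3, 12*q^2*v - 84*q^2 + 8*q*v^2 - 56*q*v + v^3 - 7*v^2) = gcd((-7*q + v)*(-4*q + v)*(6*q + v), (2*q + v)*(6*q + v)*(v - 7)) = 6*q + v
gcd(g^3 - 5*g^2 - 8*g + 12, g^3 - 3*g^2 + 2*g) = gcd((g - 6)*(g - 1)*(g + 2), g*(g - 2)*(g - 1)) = g - 1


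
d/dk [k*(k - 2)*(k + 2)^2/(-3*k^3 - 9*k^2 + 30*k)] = (-k^2 - 10*k - 16)/(3*(k^2 + 10*k + 25))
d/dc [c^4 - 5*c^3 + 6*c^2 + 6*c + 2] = 4*c^3 - 15*c^2 + 12*c + 6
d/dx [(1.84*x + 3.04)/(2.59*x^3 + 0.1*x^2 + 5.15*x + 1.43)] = (4.7656*x^3 + 0.184*x^2 + 9.476*x - (1.84*x + 3.04)*(7.77*x^2 + 0.2*x + 5.15) + 2.6312)/(2.59*x^3 + 0.1*x^2 + 5.15*x + 1.43)^2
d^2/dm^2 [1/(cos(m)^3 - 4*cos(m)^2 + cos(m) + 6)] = ((7*cos(m) - 32*cos(2*m) + 9*cos(3*m))*(cos(m)^3 - 4*cos(m)^2 + cos(m) + 6)/4 + 2*(3*cos(m)^2 - 8*cos(m) + 1)^2*sin(m)^2)/(cos(m)^3 - 4*cos(m)^2 + cos(m) + 6)^3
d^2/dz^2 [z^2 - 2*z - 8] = 2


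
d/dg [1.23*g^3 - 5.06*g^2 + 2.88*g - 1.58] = 3.69*g^2 - 10.12*g + 2.88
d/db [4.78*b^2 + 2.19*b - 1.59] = 9.56*b + 2.19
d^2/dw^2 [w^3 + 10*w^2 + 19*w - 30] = 6*w + 20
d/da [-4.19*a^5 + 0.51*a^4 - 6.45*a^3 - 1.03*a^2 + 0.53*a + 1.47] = -20.95*a^4 + 2.04*a^3 - 19.35*a^2 - 2.06*a + 0.53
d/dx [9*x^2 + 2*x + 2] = 18*x + 2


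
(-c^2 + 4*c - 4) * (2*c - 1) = -2*c^3 + 9*c^2 - 12*c + 4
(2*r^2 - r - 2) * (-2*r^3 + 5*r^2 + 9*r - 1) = -4*r^5 + 12*r^4 + 17*r^3 - 21*r^2 - 17*r + 2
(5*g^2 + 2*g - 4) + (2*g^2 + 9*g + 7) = 7*g^2 + 11*g + 3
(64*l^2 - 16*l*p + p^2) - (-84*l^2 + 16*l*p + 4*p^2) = 148*l^2 - 32*l*p - 3*p^2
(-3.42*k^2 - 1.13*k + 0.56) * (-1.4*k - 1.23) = 4.788*k^3 + 5.7886*k^2 + 0.6059*k - 0.6888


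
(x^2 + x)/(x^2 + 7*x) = (x + 1)/(x + 7)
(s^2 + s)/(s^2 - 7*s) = (s + 1)/(s - 7)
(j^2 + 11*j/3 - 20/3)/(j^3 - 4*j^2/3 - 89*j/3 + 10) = (3*j - 4)/(3*j^2 - 19*j + 6)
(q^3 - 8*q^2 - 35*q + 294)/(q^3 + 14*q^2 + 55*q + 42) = (q^2 - 14*q + 49)/(q^2 + 8*q + 7)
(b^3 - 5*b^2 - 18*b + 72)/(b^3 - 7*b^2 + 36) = (b + 4)/(b + 2)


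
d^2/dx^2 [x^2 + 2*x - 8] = 2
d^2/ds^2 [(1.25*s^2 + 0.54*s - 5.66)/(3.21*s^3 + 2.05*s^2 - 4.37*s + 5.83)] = (25.76025*s^6 + 33.385284*s^5 - 573.325902*s^4 - 881.345464*s^3 + 122.758878*s^2 + 901.045428*s + 31.60159)/(33.076161*s^9 + 63.370215*s^8 - 94.616676*s^7 + 16.293124*s^6 + 358.994262*s^5 - 299.741286*s^4 - 69.508676*s^3 + 543.036516*s^2 - 445.594479*s + 198.155287)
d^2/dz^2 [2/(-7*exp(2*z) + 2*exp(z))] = 4*((7*exp(z) - 2)*(14*exp(z) - 1) - 4*(7*exp(z) - 1)^2)*exp(-z)/(7*exp(z) - 2)^3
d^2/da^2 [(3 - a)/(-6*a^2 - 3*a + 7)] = 6*((5 - 6*a)*(6*a^2 + 3*a - 7) + 3*(a - 3)*(4*a + 1)^2)/(6*a^2 + 3*a - 7)^3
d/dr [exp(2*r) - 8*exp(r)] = 2*(exp(r) - 4)*exp(r)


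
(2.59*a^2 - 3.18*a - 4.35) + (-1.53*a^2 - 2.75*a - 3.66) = 1.06*a^2 - 5.93*a - 8.01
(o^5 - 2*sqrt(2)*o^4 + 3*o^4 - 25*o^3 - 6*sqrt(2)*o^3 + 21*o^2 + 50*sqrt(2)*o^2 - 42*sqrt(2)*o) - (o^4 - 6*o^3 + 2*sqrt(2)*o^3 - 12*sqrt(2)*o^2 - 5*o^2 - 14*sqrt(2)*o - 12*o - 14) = o^5 - 2*sqrt(2)*o^4 + 2*o^4 - 19*o^3 - 8*sqrt(2)*o^3 + 26*o^2 + 62*sqrt(2)*o^2 - 28*sqrt(2)*o + 12*o + 14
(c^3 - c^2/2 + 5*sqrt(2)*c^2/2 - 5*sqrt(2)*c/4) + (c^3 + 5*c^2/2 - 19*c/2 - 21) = 2*c^3 + 2*c^2 + 5*sqrt(2)*c^2/2 - 19*c/2 - 5*sqrt(2)*c/4 - 21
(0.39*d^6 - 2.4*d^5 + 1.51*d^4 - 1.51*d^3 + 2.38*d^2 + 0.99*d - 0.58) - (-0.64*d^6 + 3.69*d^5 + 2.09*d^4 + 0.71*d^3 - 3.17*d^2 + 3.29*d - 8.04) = 1.03*d^6 - 6.09*d^5 - 0.58*d^4 - 2.22*d^3 + 5.55*d^2 - 2.3*d + 7.46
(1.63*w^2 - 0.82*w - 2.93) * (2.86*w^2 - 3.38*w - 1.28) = 4.6618*w^4 - 7.8546*w^3 - 7.6946*w^2 + 10.953*w + 3.7504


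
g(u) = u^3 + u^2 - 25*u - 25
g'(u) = 3*u^2 + 2*u - 25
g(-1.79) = 17.22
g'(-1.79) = -18.97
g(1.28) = -53.26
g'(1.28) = -17.52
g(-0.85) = -3.64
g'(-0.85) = -24.53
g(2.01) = -63.09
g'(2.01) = -8.86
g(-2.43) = 27.31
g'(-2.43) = -12.15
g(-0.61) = -9.60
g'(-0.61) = -25.10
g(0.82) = -44.28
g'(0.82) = -21.34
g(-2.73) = 30.36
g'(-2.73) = -8.10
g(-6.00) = -55.00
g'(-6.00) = 71.00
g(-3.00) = 32.00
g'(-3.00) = -4.00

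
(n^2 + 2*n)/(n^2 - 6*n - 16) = n/(n - 8)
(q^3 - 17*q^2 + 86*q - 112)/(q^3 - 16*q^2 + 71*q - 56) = (q - 2)/(q - 1)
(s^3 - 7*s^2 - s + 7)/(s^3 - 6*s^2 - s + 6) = (s - 7)/(s - 6)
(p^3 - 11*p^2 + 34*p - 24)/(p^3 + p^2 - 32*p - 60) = (p^2 - 5*p + 4)/(p^2 + 7*p + 10)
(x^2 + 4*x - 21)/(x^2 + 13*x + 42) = (x - 3)/(x + 6)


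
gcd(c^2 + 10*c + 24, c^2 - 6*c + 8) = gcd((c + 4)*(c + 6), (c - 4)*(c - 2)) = 1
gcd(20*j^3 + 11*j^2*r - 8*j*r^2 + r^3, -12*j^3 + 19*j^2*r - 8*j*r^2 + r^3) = -4*j + r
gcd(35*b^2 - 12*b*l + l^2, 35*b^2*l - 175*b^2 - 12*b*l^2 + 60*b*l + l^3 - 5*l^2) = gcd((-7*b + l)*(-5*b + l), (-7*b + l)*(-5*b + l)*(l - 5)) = 35*b^2 - 12*b*l + l^2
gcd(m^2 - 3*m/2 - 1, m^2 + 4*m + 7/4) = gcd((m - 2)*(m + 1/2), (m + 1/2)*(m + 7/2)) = m + 1/2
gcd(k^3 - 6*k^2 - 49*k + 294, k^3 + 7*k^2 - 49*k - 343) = k^2 - 49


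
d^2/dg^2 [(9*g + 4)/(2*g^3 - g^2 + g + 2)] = 2*((9*g + 4)*(6*g^2 - 2*g + 1)^2 + (-54*g^2 + 18*g - (6*g - 1)*(9*g + 4) - 9)*(2*g^3 - g^2 + g + 2))/(2*g^3 - g^2 + g + 2)^3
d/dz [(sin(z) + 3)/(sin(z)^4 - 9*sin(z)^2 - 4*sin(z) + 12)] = 3*(sin(z)*cos(z)^2 + 6*sin(z) + 2*cos(z)^2 + 2)*cos(z)/((sin(z) - 3)^2*(sin(z) - 1)^2*(sin(z) + 2)^3)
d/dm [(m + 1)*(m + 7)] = 2*m + 8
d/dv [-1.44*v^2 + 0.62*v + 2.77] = 0.62 - 2.88*v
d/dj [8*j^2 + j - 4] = 16*j + 1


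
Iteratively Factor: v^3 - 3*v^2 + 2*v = (v - 1)*(v^2 - 2*v) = (v - 2)*(v - 1)*(v)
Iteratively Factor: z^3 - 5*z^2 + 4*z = (z - 4)*(z^2 - z) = z*(z - 4)*(z - 1)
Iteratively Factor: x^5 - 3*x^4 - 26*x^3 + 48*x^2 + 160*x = (x)*(x^4 - 3*x^3 - 26*x^2 + 48*x + 160) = x*(x + 4)*(x^3 - 7*x^2 + 2*x + 40) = x*(x - 4)*(x + 4)*(x^2 - 3*x - 10) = x*(x - 4)*(x + 2)*(x + 4)*(x - 5)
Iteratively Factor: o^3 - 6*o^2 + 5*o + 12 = (o - 4)*(o^2 - 2*o - 3) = (o - 4)*(o + 1)*(o - 3)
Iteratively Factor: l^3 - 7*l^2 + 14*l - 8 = (l - 2)*(l^2 - 5*l + 4) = (l - 4)*(l - 2)*(l - 1)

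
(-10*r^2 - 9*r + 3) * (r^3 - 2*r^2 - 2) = -10*r^5 + 11*r^4 + 21*r^3 + 14*r^2 + 18*r - 6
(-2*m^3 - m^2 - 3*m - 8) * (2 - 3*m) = 6*m^4 - m^3 + 7*m^2 + 18*m - 16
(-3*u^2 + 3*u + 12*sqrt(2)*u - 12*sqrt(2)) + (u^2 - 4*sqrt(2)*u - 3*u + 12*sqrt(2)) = -2*u^2 + 8*sqrt(2)*u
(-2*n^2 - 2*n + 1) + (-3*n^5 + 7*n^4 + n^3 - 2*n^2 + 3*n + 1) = -3*n^5 + 7*n^4 + n^3 - 4*n^2 + n + 2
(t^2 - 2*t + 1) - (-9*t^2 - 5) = 10*t^2 - 2*t + 6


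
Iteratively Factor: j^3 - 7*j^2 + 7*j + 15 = (j + 1)*(j^2 - 8*j + 15) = (j - 5)*(j + 1)*(j - 3)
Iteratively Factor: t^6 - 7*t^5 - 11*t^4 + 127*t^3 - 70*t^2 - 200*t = (t - 2)*(t^5 - 5*t^4 - 21*t^3 + 85*t^2 + 100*t) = t*(t - 2)*(t^4 - 5*t^3 - 21*t^2 + 85*t + 100) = t*(t - 2)*(t + 4)*(t^3 - 9*t^2 + 15*t + 25) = t*(t - 5)*(t - 2)*(t + 4)*(t^2 - 4*t - 5) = t*(t - 5)*(t - 2)*(t + 1)*(t + 4)*(t - 5)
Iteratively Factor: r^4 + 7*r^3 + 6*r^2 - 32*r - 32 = (r - 2)*(r^3 + 9*r^2 + 24*r + 16) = (r - 2)*(r + 4)*(r^2 + 5*r + 4) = (r - 2)*(r + 1)*(r + 4)*(r + 4)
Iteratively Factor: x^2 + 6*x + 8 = (x + 2)*(x + 4)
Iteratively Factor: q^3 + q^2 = (q + 1)*(q^2) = q*(q + 1)*(q)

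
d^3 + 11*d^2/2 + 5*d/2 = d*(d + 1/2)*(d + 5)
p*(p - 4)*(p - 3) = p^3 - 7*p^2 + 12*p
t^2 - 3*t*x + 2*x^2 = (t - 2*x)*(t - x)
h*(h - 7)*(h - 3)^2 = h^4 - 13*h^3 + 51*h^2 - 63*h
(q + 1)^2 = q^2 + 2*q + 1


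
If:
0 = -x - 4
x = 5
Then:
No Solution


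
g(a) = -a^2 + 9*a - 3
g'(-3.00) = 15.00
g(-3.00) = -39.00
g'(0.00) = 9.00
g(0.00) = -3.00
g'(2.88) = 3.24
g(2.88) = 14.63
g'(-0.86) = 10.72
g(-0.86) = -11.48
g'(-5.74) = 20.48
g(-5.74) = -87.61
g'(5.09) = -1.18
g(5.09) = 16.90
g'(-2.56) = 14.12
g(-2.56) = -32.59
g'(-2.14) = 13.28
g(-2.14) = -26.84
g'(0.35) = 8.30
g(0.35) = 0.03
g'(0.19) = 8.62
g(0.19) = -1.33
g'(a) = 9 - 2*a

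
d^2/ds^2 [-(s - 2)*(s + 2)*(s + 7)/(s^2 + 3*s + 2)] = 36/(s^3 + 3*s^2 + 3*s + 1)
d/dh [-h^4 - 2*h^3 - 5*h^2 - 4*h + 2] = -4*h^3 - 6*h^2 - 10*h - 4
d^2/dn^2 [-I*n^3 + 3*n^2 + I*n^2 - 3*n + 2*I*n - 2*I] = -6*I*n + 6 + 2*I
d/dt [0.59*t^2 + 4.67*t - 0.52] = 1.18*t + 4.67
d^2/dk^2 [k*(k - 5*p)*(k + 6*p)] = 6*k + 2*p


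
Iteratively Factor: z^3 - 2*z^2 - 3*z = (z - 3)*(z^2 + z) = z*(z - 3)*(z + 1)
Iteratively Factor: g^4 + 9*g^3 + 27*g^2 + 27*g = (g + 3)*(g^3 + 6*g^2 + 9*g) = g*(g + 3)*(g^2 + 6*g + 9) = g*(g + 3)^2*(g + 3)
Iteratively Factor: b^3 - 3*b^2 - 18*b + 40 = (b - 2)*(b^2 - b - 20) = (b - 2)*(b + 4)*(b - 5)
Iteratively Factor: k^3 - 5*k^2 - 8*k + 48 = (k + 3)*(k^2 - 8*k + 16) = (k - 4)*(k + 3)*(k - 4)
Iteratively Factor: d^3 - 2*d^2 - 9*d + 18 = (d - 2)*(d^2 - 9) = (d - 2)*(d + 3)*(d - 3)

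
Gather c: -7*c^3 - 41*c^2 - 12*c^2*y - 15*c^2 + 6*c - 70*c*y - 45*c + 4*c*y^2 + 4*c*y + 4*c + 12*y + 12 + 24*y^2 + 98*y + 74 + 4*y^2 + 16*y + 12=-7*c^3 + c^2*(-12*y - 56) + c*(4*y^2 - 66*y - 35) + 28*y^2 + 126*y + 98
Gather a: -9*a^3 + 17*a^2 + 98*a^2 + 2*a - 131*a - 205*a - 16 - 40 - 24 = -9*a^3 + 115*a^2 - 334*a - 80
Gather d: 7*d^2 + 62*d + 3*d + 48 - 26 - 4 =7*d^2 + 65*d + 18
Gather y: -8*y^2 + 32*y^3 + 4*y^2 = 32*y^3 - 4*y^2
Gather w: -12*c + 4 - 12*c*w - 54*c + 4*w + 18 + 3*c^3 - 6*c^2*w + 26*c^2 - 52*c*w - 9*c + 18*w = 3*c^3 + 26*c^2 - 75*c + w*(-6*c^2 - 64*c + 22) + 22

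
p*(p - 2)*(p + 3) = p^3 + p^2 - 6*p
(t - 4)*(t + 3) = t^2 - t - 12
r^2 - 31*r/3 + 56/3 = (r - 8)*(r - 7/3)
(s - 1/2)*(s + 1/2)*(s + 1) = s^3 + s^2 - s/4 - 1/4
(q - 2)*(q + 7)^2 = q^3 + 12*q^2 + 21*q - 98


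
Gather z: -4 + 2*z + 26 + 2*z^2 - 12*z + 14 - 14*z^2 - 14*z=-12*z^2 - 24*z + 36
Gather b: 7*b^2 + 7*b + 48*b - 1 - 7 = 7*b^2 + 55*b - 8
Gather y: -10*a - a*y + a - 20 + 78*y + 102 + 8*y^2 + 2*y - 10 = -9*a + 8*y^2 + y*(80 - a) + 72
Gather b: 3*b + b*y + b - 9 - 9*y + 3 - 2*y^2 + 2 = b*(y + 4) - 2*y^2 - 9*y - 4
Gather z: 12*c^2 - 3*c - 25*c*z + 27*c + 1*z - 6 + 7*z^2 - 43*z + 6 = 12*c^2 + 24*c + 7*z^2 + z*(-25*c - 42)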